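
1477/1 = 1477 = 1477.00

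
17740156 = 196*90511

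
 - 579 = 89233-89812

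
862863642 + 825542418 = 1688406060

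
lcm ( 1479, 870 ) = 14790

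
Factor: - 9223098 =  - 2^1*3^1*1537183^1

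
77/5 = 15+2/5 = 15.40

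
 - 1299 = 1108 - 2407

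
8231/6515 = 1 + 1716/6515= 1.26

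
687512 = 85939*8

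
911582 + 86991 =998573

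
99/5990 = 99/5990 = 0.02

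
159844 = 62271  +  97573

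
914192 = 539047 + 375145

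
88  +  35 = 123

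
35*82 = 2870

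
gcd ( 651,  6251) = 7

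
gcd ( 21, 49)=7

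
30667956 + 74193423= 104861379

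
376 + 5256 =5632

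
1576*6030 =9503280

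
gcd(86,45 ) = 1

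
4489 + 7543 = 12032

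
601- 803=  -  202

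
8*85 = 680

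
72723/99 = 734 + 19/33 = 734.58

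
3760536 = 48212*78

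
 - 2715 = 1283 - 3998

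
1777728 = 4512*394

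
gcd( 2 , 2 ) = 2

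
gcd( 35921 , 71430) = 1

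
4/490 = 2/245 = 0.01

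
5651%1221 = 767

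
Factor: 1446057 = 3^2*31^1*71^1*73^1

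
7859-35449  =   - 27590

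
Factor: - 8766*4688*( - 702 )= 2^6 * 3^5*13^1*293^1*487^1 = 28848695616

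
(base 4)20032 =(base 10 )526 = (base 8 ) 1016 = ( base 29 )i4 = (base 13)316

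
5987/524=5987/524 = 11.43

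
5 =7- 2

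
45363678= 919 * 49362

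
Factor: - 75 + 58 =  -17 = - 17^1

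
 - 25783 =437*( -59) 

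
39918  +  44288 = 84206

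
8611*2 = 17222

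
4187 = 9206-5019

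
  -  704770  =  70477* (-10) 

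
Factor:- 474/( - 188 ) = 2^(- 1) * 3^1*47^(  -  1)*79^1=237/94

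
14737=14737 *1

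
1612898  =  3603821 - 1990923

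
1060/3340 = 53/167 = 0.32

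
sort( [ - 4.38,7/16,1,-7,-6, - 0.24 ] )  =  [ - 7,-6, -4.38  ,  -  0.24, 7/16,1] 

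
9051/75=3017/25 = 120.68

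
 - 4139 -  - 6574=2435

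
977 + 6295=7272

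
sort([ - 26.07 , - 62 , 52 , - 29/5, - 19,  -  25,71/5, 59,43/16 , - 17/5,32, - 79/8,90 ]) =[ - 62 , - 26.07, - 25,  -  19, - 79/8, - 29/5, - 17/5, 43/16, 71/5,  32,52, 59,90 ] 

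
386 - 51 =335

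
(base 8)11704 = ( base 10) 5060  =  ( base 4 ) 1033010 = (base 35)44k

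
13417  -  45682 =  - 32265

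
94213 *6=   565278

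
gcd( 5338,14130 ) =314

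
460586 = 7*65798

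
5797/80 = 72 + 37/80 = 72.46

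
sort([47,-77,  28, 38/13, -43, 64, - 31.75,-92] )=[ - 92,  -  77,  -  43, - 31.75,38/13, 28, 47, 64 ] 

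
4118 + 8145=12263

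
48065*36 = 1730340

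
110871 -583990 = -473119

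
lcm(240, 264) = 2640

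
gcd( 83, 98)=1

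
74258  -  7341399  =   - 7267141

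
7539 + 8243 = 15782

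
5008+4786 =9794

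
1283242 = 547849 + 735393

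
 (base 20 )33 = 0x3f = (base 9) 70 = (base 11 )58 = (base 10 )63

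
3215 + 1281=4496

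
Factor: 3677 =3677^1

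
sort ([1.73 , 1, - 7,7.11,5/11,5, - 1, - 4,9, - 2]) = [ - 7 ,  -  4,- 2, - 1,5/11,1 , 1.73,5,  7.11 , 9]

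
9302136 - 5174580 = 4127556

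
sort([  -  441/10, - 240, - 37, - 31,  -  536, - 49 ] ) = [ - 536, - 240, - 49, - 441/10, - 37, - 31]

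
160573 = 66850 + 93723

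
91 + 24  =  115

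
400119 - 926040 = -525921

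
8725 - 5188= 3537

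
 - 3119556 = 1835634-4955190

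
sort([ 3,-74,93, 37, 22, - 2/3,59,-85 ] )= [ - 85,-74,  -  2/3, 3,22,37,59 , 93 ] 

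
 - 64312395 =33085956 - 97398351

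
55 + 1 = 56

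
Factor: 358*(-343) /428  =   - 2^( - 1) *7^3*107^(-1)*179^1 = -61397/214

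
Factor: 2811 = 3^1*937^1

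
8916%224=180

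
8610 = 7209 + 1401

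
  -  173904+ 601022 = 427118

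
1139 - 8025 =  - 6886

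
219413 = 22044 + 197369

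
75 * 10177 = 763275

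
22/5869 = 22/5869 = 0.00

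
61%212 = 61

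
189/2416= 189/2416 = 0.08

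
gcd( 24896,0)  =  24896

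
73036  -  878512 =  - 805476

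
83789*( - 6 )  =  -502734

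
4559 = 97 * 47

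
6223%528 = 415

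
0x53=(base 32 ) 2j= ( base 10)83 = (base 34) 2f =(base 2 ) 1010011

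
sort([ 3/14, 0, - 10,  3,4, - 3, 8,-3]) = [- 10,- 3, - 3,0,3/14,3,4,8] 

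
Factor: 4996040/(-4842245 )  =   - 999208/968449 = -2^3*7^2*19^(-1 )*2549^1 * 50971^(-1 ) 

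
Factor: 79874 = 2^1*39937^1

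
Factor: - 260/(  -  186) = 2^1*3^( - 1 )*5^1*13^1*31^ ( - 1 )  =  130/93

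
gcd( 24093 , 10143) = 9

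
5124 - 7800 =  -2676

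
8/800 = 1/100 = 0.01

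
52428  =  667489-615061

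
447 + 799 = 1246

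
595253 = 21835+573418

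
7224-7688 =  - 464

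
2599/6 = 2599/6 = 433.17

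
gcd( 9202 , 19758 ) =2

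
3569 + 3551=7120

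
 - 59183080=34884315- 94067395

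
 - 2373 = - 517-1856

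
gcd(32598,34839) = 9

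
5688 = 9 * 632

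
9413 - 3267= 6146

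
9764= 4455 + 5309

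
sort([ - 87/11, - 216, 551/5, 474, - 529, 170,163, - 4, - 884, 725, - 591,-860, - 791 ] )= [ - 884,-860, - 791, - 591 , - 529, - 216, - 87/11 ,-4, 551/5, 163,170,  474,725 ]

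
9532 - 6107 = 3425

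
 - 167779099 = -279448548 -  - 111669449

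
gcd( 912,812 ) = 4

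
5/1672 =5/1672 = 0.00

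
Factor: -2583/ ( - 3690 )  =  2^( - 1 )*5^( - 1 )*7^1 = 7/10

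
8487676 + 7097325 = 15585001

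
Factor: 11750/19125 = 94/153 = 2^1*3^ ( - 2 )*17^(  -  1 )*47^1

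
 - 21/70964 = -1 + 70943/70964 = - 0.00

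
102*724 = 73848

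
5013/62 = 5013/62 = 80.85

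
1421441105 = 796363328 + 625077777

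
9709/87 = 9709/87 = 111.60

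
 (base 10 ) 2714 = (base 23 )530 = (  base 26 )40A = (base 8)5232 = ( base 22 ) 5D8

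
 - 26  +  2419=2393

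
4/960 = 1/240 = 0.00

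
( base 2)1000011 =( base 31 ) 25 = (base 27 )2d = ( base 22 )31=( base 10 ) 67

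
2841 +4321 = 7162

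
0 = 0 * 6228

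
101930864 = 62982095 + 38948769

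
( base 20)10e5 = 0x205D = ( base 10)8285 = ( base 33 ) 7k2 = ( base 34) 75N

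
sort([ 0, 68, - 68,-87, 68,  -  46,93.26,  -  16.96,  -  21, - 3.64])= [ - 87, -68,-46, - 21, - 16.96, - 3.64, 0,  68,  68, 93.26]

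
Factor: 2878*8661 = 24926358 = 2^1*3^1*1439^1*2887^1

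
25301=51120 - 25819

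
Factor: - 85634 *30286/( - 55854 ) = 2^1 *3^ (-2)*19^1*29^( - 1 )*47^1*107^( - 1)*797^1*911^1 = 1296755662/27927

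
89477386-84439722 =5037664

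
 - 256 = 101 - 357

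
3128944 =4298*728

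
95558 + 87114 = 182672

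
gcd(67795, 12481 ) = 7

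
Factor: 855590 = 2^1 * 5^1*67^1*1277^1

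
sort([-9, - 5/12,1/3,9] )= [ - 9, - 5/12,1/3, 9 ] 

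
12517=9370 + 3147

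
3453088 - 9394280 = - 5941192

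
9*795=7155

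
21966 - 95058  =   - 73092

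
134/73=1 + 61/73 = 1.84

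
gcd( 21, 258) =3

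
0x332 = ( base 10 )818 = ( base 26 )15C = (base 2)1100110010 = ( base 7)2246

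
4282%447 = 259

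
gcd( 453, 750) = 3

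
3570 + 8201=11771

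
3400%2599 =801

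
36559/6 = 6093+1/6 =6093.17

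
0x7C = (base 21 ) 5j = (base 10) 124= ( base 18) 6g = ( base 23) 59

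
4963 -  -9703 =14666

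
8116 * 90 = 730440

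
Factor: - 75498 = - 2^1*3^1 * 12583^1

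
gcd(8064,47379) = 3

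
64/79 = 64/79   =  0.81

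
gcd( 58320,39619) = 1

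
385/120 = 3 + 5/24  =  3.21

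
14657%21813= 14657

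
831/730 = 1 + 101/730= 1.14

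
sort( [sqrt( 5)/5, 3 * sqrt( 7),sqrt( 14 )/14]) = [ sqrt ( 14)/14, sqrt(5 )/5,  3 * sqrt(7 ) ]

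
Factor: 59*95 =5^1 * 19^1* 59^1=5605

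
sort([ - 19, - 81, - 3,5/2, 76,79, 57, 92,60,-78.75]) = [ -81, - 78.75, - 19 , - 3,5/2, 57, 60, 76, 79,  92] 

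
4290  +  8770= 13060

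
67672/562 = 33836/281 = 120.41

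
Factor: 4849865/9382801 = 5^1*31^( - 1)*313^(-1 )*619^1*967^(-1)*1567^1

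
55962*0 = 0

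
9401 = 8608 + 793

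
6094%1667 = 1093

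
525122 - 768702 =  - 243580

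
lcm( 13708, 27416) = 27416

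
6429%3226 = 3203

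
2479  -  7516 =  - 5037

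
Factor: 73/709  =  73^1* 709^ ( - 1)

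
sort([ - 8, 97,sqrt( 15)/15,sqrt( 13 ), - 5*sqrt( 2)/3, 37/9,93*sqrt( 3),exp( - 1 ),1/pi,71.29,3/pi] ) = [ - 8 , - 5*sqrt( 2)/3,  sqrt( 15)/15, 1/pi, exp (-1),3/pi , sqrt(13),37/9, 71.29,97,93*sqrt( 3 )]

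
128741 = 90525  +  38216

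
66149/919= 71 + 900/919 = 71.98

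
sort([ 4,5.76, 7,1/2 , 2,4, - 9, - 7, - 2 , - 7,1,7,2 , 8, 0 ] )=[ - 9,-7 ,-7 , - 2, 0,  1/2, 1, 2, 2,4 , 4, 5.76 , 7, 7,8]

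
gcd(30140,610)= 10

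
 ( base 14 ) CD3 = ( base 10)2537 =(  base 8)4751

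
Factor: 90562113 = 3^2*19^1*529603^1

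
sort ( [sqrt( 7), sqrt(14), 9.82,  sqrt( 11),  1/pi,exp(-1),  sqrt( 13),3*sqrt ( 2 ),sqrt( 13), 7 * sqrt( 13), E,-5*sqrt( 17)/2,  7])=[ - 5*sqrt( 17) /2, 1/pi,exp( - 1) , sqrt( 7), E,sqrt( 11),sqrt( 13), sqrt(13),sqrt( 14),3*sqrt( 2),7,9.82,7*sqrt(13)]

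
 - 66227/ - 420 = 157 + 41/60=157.68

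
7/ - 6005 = -1  +  5998/6005 = -  0.00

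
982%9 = 1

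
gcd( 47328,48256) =928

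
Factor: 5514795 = 3^2*5^1*11^1*13^1 *857^1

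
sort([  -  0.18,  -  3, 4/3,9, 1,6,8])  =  [-3, - 0.18,1, 4/3,6, 8,9]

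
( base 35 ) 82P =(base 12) 5887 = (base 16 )26A7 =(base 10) 9895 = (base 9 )14514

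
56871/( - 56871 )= - 1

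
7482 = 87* 86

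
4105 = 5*821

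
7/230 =7/230=0.03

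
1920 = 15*128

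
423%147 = 129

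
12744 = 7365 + 5379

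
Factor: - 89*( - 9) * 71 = 56871  =  3^2*71^1* 89^1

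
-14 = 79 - 93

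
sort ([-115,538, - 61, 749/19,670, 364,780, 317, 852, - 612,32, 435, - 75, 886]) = [-612, - 115, - 75, - 61,32,749/19,317,364,435, 538,670, 780,852, 886 ]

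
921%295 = 36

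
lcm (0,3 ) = 0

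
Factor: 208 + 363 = 571^1 = 571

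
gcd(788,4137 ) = 197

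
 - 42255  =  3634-45889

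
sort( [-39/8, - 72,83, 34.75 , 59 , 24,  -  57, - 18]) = [ - 72, - 57,- 18,  -  39/8, 24,34.75,59,83]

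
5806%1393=234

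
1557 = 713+844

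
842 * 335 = 282070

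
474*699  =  331326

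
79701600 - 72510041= 7191559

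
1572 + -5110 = - 3538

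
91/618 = 91/618 = 0.15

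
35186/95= 370 +36/95 = 370.38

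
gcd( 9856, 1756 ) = 4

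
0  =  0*26582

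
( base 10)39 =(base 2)100111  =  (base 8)47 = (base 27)1C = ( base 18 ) 23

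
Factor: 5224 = 2^3*653^1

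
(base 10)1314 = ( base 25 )22e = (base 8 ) 2442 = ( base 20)35e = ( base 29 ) 1G9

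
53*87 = 4611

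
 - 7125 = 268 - 7393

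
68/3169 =68/3169 = 0.02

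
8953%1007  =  897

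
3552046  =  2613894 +938152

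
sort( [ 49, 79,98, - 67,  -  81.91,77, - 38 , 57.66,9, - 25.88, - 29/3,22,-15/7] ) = [ - 81.91, - 67 , - 38 ,  -  25.88,-29/3, - 15/7,9,22, 49,57.66, 77, 79, 98] 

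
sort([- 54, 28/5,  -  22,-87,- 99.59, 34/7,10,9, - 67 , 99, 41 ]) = [ - 99.59, - 87, - 67,-54, - 22,34/7,  28/5 , 9, 10, 41, 99]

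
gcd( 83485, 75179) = 1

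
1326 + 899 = 2225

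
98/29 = 98/29 = 3.38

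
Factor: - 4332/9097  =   - 2^2*3^1 *11^( - 1) * 19^2*827^ (-1 ) 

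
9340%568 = 252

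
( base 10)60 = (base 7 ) 114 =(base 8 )74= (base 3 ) 2020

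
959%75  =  59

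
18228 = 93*196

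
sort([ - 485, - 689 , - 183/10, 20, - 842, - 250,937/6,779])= [ - 842,-689,-485, - 250, - 183/10, 20,937/6,779] 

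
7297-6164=1133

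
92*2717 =249964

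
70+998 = 1068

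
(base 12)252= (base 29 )C2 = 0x15e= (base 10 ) 350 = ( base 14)1b0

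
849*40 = 33960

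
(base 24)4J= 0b1110011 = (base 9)137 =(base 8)163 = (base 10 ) 115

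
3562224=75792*47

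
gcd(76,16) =4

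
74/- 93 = - 74/93 = -0.80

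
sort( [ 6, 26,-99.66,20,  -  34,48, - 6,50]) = [  -  99.66, -34, - 6,6,20,26,48,  50]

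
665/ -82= - 665/82 = - 8.11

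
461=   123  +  338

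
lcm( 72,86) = 3096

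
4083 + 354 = 4437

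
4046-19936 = -15890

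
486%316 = 170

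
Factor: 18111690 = 2^1*3^2*5^1*53^1*3797^1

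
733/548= 1 + 185/548 = 1.34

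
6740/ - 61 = - 6740/61 = - 110.49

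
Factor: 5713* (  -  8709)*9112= -2^3*3^1  *  17^1* 29^1* 67^1 * 197^1 * 2903^1 = - 453363158904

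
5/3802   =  5/3802 = 0.00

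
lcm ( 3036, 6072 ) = 6072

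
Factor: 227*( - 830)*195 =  - 36739950 = - 2^1*3^1*5^2 * 13^1*83^1*227^1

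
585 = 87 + 498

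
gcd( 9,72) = 9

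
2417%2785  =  2417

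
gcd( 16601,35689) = 1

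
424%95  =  44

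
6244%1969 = 337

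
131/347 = 131/347 = 0.38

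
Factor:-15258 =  - 2^1 * 3^1*2543^1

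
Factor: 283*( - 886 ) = -250738 = - 2^1*283^1*443^1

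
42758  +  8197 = 50955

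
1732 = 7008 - 5276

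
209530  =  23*9110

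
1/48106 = 1/48106 =0.00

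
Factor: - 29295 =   -  3^3*5^1*7^1*31^1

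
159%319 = 159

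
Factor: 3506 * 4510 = 15812060 = 2^2*5^1 * 11^1 * 41^1*1753^1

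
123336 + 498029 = 621365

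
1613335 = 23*70145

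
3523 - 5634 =- 2111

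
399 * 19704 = 7861896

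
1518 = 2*759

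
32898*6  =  197388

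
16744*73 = 1222312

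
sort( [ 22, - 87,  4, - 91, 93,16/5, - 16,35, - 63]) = [-91, - 87,- 63, - 16 , 16/5, 4, 22,35, 93]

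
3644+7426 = 11070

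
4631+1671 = 6302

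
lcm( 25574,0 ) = 0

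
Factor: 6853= 7^1*11^1* 89^1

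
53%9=8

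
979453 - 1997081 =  - 1017628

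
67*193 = 12931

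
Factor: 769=769^1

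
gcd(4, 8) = 4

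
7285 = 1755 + 5530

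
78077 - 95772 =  - 17695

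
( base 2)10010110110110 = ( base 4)2112312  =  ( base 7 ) 40101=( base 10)9654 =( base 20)142E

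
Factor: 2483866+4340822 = 2^4*3^1 * 13^1*10937^1 = 6824688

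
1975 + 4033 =6008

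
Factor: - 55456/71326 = - 27728/35663 = - 2^4 * 19^( - 1) * 1733^1*1877^( - 1)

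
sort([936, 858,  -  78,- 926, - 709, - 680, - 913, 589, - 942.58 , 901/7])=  [ - 942.58 , - 926, - 913, - 709, - 680,- 78, 901/7, 589, 858,936]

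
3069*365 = 1120185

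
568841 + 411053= 979894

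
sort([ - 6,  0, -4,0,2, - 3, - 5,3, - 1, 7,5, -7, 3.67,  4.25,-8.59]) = [- 8.59, - 7, - 6, - 5,- 4,-3, - 1,0  ,  0,2,3, 3.67,  4.25,5,7]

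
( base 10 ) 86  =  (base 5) 321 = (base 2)1010110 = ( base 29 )2s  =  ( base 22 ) 3k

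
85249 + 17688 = 102937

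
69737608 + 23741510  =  93479118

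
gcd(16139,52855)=1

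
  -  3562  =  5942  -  9504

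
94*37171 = 3494074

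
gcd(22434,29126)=2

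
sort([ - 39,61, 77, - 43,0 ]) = [ - 43, - 39,0, 61, 77] 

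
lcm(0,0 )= 0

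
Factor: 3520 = 2^6 * 5^1*11^1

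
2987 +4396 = 7383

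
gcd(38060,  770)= 110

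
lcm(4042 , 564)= 24252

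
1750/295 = 350/59  =  5.93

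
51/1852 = 51/1852=0.03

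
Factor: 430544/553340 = 2^2*5^ (-1 )*71^1*73^(-1) = 284/365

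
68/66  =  34/33 =1.03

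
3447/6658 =3447/6658 = 0.52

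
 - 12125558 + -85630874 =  - 97756432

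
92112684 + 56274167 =148386851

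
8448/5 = 8448/5 =1689.60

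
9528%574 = 344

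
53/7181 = 53/7181 = 0.01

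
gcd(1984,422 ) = 2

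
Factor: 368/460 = 2^2 * 5^( - 1 ) = 4/5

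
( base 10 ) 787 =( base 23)1b5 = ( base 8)1423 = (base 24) 18j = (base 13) 487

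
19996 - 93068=-73072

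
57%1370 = 57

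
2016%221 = 27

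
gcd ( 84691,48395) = 1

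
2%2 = 0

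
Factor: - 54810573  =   - 3^1 * 19^1 * 31^1*31019^1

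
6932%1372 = 72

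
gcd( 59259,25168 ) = 1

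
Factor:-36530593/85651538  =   - 2^( - 1)*7^( - 1) * 11^1*  883^1*3761^1*6117967^(-1)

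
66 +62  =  128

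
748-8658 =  - 7910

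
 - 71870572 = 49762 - 71920334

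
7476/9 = 2492/3 = 830.67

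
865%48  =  1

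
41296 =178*232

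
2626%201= 13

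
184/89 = 184/89=2.07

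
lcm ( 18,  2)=18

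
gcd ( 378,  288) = 18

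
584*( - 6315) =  - 3687960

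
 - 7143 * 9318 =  - 66558474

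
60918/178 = 30459/89= 342.24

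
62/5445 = 62/5445 = 0.01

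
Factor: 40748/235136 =61/352=2^(  -  5 )*11^( - 1 ) * 61^1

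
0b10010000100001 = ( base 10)9249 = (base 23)hb3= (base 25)EJO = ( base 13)4296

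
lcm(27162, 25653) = 461754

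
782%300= 182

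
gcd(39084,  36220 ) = 4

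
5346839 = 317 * 16867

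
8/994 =4/497 = 0.01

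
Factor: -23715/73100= -2^( - 2)*3^2*5^ ( - 1 )*31^1*43^( - 1) = - 279/860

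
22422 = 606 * 37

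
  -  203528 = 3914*(- 52)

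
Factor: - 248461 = - 248461^1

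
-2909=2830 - 5739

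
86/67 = 1 + 19/67 = 1.28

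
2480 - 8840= - 6360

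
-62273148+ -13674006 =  - 75947154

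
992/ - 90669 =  - 992/90669 =- 0.01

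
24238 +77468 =101706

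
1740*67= 116580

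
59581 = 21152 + 38429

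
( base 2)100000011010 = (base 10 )2074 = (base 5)31244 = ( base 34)1r0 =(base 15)934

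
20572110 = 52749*390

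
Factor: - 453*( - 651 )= 294903  =  3^2 * 7^1*31^1*151^1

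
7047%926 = 565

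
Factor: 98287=7^1* 19^1*739^1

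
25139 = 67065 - 41926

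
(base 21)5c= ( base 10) 117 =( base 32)3l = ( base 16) 75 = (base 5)432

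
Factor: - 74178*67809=  -  2^1 *3^3* 7^1*13^1 *317^1 * 3229^1  =  -5029936002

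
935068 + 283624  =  1218692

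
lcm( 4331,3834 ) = 233874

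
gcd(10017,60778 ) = 1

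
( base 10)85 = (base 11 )78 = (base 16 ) 55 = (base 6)221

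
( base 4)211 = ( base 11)34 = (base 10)37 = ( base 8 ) 45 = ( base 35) 12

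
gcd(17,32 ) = 1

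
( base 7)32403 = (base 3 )102002120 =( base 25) CND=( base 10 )8088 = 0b1111110011000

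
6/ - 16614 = -1/2769=- 0.00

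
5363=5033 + 330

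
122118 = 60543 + 61575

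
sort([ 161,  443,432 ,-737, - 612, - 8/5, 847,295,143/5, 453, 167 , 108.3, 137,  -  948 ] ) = [ - 948, - 737,  -  612, - 8/5,143/5, 108.3  ,  137 , 161,  167 , 295,  432,443,453 , 847 ]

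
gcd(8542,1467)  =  1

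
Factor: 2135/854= 2^(-1)*5^1=5/2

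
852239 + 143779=996018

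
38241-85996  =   - 47755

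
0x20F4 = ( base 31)8o4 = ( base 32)87k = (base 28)AL8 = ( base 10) 8436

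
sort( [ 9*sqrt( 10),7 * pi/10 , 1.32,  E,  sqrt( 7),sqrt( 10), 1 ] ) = [ 1 , 1.32, 7*pi/10,sqrt( 7 ),  E,  sqrt ( 10),9*sqrt(10) ] 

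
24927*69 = 1719963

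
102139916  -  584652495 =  - 482512579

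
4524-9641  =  -5117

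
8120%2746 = 2628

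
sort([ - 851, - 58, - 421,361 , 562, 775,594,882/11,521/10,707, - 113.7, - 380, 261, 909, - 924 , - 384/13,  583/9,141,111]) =[ - 924,-851, - 421, - 380 , - 113.7, - 58, - 384/13 , 521/10,583/9, 882/11,111,141,261, 361,562, 594,707, 775,909]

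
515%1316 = 515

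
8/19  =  8/19= 0.42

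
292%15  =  7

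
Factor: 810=2^1*3^4*5^1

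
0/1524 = 0 = 0.00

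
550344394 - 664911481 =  - 114567087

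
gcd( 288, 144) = 144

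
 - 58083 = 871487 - 929570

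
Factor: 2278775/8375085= 455755/1675017 = 3^(-2)*5^1*91151^1*186113^( - 1)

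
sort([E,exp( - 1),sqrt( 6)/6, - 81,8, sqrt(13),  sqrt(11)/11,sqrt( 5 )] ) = [-81 , sqrt( 11)/11, exp(-1),sqrt(6)/6  ,  sqrt( 5 ), E, sqrt ( 13),8 ] 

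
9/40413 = 3/13471 = 0.00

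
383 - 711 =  - 328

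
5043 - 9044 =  - 4001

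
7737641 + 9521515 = 17259156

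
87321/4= 21830+ 1/4=21830.25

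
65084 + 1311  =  66395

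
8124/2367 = 2708/789=3.43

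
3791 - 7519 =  - 3728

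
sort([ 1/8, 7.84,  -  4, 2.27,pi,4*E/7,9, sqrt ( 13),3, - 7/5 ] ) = [ - 4,-7/5,1/8, 4*E/7,2.27,3 , pi,sqrt (13),  7.84, 9 ]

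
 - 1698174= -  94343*18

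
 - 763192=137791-900983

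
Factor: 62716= 2^2*15679^1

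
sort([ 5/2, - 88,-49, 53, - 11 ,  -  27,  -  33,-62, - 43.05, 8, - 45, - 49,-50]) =[ -88, - 62, - 50,  -  49, - 49,-45, - 43.05, - 33, - 27, - 11, 5/2, 8, 53] 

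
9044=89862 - 80818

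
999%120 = 39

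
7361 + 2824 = 10185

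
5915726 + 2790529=8706255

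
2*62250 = 124500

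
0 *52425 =0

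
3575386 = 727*4918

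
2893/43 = 67 + 12/43 = 67.28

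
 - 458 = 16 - 474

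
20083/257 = 20083/257 = 78.14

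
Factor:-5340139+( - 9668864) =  - 3^3*587^1 * 947^1 = - 15009003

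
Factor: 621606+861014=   2^2 * 5^1 * 74131^1  =  1482620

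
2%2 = 0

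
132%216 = 132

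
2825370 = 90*31393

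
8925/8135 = 1785/1627= 1.10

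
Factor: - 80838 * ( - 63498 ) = 2^2*3^5 * 19^1*499^1*  557^1 =5133051324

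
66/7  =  66/7=   9.43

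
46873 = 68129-21256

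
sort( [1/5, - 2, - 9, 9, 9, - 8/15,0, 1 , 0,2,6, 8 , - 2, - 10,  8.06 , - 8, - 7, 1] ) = [ - 10,  -  9, - 8 , - 7, - 2  , - 2, - 8/15, 0,0 , 1/5,1, 1,2, 6, 8, 8.06 , 9, 9]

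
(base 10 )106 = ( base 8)152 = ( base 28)3m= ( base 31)3D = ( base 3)10221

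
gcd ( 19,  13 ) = 1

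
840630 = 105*8006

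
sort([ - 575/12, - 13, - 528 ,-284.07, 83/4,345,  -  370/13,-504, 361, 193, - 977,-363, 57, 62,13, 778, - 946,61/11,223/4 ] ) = [ - 977,  -  946,  -  528,-504,-363,-284.07, - 575/12,-370/13, - 13,61/11,  13, 83/4,223/4,57, 62,  193, 345, 361,778] 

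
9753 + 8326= 18079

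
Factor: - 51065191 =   -  199^1 * 256609^1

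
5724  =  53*108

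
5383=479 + 4904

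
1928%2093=1928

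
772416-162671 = 609745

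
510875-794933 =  - 284058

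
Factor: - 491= -491^1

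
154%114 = 40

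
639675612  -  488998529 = 150677083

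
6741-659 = 6082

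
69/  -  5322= - 1 + 1751/1774=- 0.01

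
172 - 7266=-7094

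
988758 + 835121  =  1823879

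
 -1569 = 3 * ( - 523) 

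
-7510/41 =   -  184 + 34/41 = -183.17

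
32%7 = 4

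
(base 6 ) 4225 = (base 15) 438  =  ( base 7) 2531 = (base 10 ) 953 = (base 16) 3b9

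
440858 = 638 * 691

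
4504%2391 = 2113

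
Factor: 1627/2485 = 5^(-1 )*7^( - 1)*71^(-1)*1627^1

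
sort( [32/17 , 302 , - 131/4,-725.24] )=[ - 725.24, - 131/4,32/17 , 302] 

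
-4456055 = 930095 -5386150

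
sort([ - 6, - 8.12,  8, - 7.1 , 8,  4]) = [  -  8.12, - 7.1,  -  6,  4, 8, 8] 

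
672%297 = 78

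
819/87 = 9 + 12/29=9.41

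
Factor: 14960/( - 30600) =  - 2^1*3^( - 2)*5^( - 1) * 11^1   =  - 22/45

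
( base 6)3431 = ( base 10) 811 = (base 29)RS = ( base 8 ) 1453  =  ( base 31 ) Q5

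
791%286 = 219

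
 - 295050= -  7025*42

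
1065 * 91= 96915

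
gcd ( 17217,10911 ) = 3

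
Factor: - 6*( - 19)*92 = 10488  =  2^3*3^1*19^1*23^1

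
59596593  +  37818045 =97414638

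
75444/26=37722/13 = 2901.69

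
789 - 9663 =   -  8874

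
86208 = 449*192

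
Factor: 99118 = 2^1*49559^1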